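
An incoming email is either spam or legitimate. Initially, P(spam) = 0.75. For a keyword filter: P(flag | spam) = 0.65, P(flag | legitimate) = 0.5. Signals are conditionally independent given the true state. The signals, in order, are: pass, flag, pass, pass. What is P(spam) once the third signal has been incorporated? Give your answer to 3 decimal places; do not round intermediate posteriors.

After 'pass': P(spam) = 0.35·0.7500 / (0.35·0.7500 + 0.5·0.2500) ≈ 0.6774
After 'flag': P(spam) = 0.65·0.6774 / (0.65·0.6774 + 0.5·0.3226) ≈ 0.7319
After 'pass': P(spam) = 0.35·0.7319 / (0.35·0.7319 + 0.5·0.2681) ≈ 0.6565

0.656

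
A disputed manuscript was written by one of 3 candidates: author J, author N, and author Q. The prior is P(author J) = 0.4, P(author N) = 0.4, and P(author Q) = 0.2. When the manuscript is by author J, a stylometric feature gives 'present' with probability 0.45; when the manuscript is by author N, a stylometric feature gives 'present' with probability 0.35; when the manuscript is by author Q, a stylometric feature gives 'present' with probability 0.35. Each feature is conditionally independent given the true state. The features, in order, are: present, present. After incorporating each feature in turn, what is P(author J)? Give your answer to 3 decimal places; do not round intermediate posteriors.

0.524

After 'present': normaliser = 0.45·0.4000 + 0.35·0.4000 + 0.35·0.2000; P(author J) ≈ 0.4615, P(author N) ≈ 0.3590, P(author Q) ≈ 0.1795
After 'present': normaliser = 0.45·0.4615 + 0.35·0.3590 + 0.35·0.1795; P(author J) ≈ 0.5243, P(author N) ≈ 0.3172, P(author Q) ≈ 0.1586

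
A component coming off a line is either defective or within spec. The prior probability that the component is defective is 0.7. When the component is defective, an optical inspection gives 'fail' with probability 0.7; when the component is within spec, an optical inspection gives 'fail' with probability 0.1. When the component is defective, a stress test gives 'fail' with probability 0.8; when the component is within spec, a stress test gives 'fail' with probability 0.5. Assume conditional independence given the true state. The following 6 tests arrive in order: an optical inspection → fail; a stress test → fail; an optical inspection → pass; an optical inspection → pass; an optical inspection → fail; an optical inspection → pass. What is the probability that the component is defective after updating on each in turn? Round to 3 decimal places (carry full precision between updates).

Apply Bayes' rule sequentially, carrying P(defective) forward.
After an optical inspection='fail': P(defective) = 0.7·0.7000 / (0.7·0.7000 + 0.1·0.3000) ≈ 0.9423
After a stress test='fail': P(defective) = 0.8·0.9423 / (0.8·0.9423 + 0.5·0.0577) ≈ 0.9631
After an optical inspection='pass': P(defective) = 0.3·0.9631 / (0.3·0.9631 + 0.9·0.0369) ≈ 0.8970
After an optical inspection='pass': P(defective) = 0.3·0.8970 / (0.3·0.8970 + 0.9·0.1030) ≈ 0.7438
After an optical inspection='fail': P(defective) = 0.7·0.7438 / (0.7·0.7438 + 0.1·0.2562) ≈ 0.9531
After an optical inspection='pass': P(defective) = 0.3·0.9531 / (0.3·0.9531 + 0.9·0.0469) ≈ 0.8714

0.871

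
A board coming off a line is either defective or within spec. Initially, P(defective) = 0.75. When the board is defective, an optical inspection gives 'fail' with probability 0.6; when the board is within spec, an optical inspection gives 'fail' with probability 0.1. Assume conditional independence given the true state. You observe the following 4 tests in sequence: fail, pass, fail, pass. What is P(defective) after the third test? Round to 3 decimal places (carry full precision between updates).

0.980

After 'fail': P(defective) = 0.6·0.7500 / (0.6·0.7500 + 0.1·0.2500) ≈ 0.9474
After 'pass': P(defective) = 0.4·0.9474 / (0.4·0.9474 + 0.9·0.0526) ≈ 0.8889
After 'fail': P(defective) = 0.6·0.8889 / (0.6·0.8889 + 0.1·0.1111) ≈ 0.9796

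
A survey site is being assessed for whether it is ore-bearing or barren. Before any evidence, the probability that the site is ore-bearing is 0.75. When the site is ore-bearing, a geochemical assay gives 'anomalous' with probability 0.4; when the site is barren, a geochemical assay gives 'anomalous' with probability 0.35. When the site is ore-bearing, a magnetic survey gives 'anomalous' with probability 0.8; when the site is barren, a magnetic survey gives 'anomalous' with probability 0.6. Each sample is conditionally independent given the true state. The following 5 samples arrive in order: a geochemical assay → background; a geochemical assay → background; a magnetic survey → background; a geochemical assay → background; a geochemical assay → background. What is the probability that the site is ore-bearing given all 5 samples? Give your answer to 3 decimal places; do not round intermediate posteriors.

0.521

Apply Bayes' rule sequentially, carrying P(ore) forward.
After a geochemical assay='background': P(ore) = 0.6·0.7500 / (0.6·0.7500 + 0.65·0.2500) ≈ 0.7347
After a geochemical assay='background': P(ore) = 0.6·0.7347 / (0.6·0.7347 + 0.65·0.2653) ≈ 0.7188
After a magnetic survey='background': P(ore) = 0.2·0.7188 / (0.2·0.7188 + 0.4·0.2812) ≈ 0.5610
After a geochemical assay='background': P(ore) = 0.6·0.5610 / (0.6·0.5610 + 0.65·0.4390) ≈ 0.5412
After a geochemical assay='background': P(ore) = 0.6·0.5412 / (0.6·0.5412 + 0.65·0.4588) ≈ 0.5213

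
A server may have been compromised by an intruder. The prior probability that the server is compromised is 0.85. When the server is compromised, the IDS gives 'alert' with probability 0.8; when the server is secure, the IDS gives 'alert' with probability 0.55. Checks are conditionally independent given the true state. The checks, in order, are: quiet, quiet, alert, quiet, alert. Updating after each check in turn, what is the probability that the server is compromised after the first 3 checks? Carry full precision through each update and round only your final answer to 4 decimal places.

Apply Bayes' rule sequentially, carrying P(compromised) forward.
After 'quiet': P(compromised) = 0.2·0.8500 / (0.2·0.8500 + 0.45·0.1500) ≈ 0.7158
After 'quiet': P(compromised) = 0.2·0.7158 / (0.2·0.7158 + 0.45·0.2842) ≈ 0.5282
After 'alert': P(compromised) = 0.8·0.5282 / (0.8·0.5282 + 0.55·0.4718) ≈ 0.6195

0.6195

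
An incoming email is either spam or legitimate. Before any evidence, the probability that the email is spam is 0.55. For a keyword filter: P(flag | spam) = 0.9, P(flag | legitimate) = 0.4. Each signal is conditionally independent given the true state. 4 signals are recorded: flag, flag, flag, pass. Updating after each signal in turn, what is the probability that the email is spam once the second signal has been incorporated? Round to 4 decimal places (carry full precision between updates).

0.8609

Apply Bayes' rule sequentially, carrying P(spam) forward.
After 'flag': P(spam) = 0.9·0.5500 / (0.9·0.5500 + 0.4·0.4500) ≈ 0.7333
After 'flag': P(spam) = 0.9·0.7333 / (0.9·0.7333 + 0.4·0.2667) ≈ 0.8609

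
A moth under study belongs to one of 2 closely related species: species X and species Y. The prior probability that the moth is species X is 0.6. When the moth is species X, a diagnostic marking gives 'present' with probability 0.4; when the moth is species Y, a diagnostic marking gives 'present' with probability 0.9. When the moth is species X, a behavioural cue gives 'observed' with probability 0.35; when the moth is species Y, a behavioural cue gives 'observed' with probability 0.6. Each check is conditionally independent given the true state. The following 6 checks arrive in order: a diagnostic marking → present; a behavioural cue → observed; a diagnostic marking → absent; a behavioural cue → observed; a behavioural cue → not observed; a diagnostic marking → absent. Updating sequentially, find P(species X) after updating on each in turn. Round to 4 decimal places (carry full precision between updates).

After a diagnostic marking='present': P(species X) = 0.4·0.6000 / (0.4·0.6000 + 0.9·0.4000) ≈ 0.4000
After a behavioural cue='observed': P(species X) = 0.35·0.4000 / (0.35·0.4000 + 0.6·0.6000) ≈ 0.2800
After a diagnostic marking='absent': P(species X) = 0.6·0.2800 / (0.6·0.2800 + 0.1·0.7200) ≈ 0.7000
After a behavioural cue='observed': P(species X) = 0.35·0.7000 / (0.35·0.7000 + 0.6·0.3000) ≈ 0.5765
After a behavioural cue='not observed': P(species X) = 0.65·0.5765 / (0.65·0.5765 + 0.4·0.4235) ≈ 0.6886
After a diagnostic marking='absent': P(species X) = 0.6·0.6886 / (0.6·0.6886 + 0.1·0.3114) ≈ 0.9299

0.9299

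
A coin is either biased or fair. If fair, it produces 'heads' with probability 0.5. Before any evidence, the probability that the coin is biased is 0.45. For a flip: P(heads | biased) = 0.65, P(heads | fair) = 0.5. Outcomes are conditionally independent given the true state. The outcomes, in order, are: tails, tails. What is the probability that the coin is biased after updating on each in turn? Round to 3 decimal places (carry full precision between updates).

After 'tails': P(biased) = 0.35·0.4500 / (0.35·0.4500 + 0.5·0.5500) ≈ 0.3642
After 'tails': P(biased) = 0.35·0.3642 / (0.35·0.3642 + 0.5·0.6358) ≈ 0.2862

0.286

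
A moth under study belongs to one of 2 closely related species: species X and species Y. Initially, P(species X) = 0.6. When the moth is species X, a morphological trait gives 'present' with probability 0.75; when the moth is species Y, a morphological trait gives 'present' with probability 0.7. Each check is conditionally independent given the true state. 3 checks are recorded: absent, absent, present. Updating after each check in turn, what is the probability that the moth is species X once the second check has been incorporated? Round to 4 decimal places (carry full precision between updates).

0.5102

After 'absent': P(species X) = 0.25·0.6000 / (0.25·0.6000 + 0.3·0.4000) ≈ 0.5556
After 'absent': P(species X) = 0.25·0.5556 / (0.25·0.5556 + 0.3·0.4444) ≈ 0.5102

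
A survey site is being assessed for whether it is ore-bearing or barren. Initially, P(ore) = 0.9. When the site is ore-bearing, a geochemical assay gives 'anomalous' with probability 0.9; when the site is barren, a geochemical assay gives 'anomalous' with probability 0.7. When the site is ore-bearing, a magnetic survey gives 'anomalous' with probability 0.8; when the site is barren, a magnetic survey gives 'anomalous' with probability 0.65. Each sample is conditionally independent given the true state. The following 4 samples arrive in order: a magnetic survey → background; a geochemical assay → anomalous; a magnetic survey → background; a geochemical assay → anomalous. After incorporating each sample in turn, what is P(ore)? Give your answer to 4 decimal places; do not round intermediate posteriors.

After a magnetic survey='background': P(ore) = 0.2·0.9000 / (0.2·0.9000 + 0.35·0.1000) ≈ 0.8372
After a geochemical assay='anomalous': P(ore) = 0.9·0.8372 / (0.9·0.8372 + 0.7·0.1628) ≈ 0.8686
After a magnetic survey='background': P(ore) = 0.2·0.8686 / (0.2·0.8686 + 0.35·0.1314) ≈ 0.7907
After a geochemical assay='anomalous': P(ore) = 0.9·0.7907 / (0.9·0.7907 + 0.7·0.2093) ≈ 0.8293

0.8293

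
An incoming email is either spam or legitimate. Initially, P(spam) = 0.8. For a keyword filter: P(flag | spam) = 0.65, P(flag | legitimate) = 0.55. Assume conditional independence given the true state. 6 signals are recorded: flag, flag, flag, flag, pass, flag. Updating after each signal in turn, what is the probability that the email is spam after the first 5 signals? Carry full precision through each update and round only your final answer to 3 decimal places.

0.859

After 'flag': P(spam) = 0.65·0.8000 / (0.65·0.8000 + 0.55·0.2000) ≈ 0.8254
After 'flag': P(spam) = 0.65·0.8254 / (0.65·0.8254 + 0.55·0.1746) ≈ 0.8482
After 'flag': P(spam) = 0.65·0.8482 / (0.65·0.8482 + 0.55·0.1518) ≈ 0.8685
After 'flag': P(spam) = 0.65·0.8685 / (0.65·0.8685 + 0.55·0.1315) ≈ 0.8864
After 'pass': P(spam) = 0.35·0.8864 / (0.35·0.8864 + 0.45·0.1136) ≈ 0.8585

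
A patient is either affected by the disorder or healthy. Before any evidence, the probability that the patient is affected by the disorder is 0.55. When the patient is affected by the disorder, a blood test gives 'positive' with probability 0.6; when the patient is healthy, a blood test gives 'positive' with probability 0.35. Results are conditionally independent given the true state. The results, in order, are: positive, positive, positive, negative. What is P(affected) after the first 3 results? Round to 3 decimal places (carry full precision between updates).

After 'positive': P(affected) = 0.6·0.5500 / (0.6·0.5500 + 0.35·0.4500) ≈ 0.6769
After 'positive': P(affected) = 0.6·0.6769 / (0.6·0.6769 + 0.35·0.3231) ≈ 0.7822
After 'positive': P(affected) = 0.6·0.7822 / (0.6·0.7822 + 0.35·0.2178) ≈ 0.8603

0.860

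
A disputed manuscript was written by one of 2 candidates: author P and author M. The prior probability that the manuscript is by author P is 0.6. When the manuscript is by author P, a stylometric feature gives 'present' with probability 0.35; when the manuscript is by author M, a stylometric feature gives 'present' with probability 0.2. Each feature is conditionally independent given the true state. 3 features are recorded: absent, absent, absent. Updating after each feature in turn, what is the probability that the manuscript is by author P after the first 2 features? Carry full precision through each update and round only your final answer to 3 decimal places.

0.498

After 'absent': P(author P) = 0.65·0.6000 / (0.65·0.6000 + 0.8·0.4000) ≈ 0.5493
After 'absent': P(author P) = 0.65·0.5493 / (0.65·0.5493 + 0.8·0.4507) ≈ 0.4975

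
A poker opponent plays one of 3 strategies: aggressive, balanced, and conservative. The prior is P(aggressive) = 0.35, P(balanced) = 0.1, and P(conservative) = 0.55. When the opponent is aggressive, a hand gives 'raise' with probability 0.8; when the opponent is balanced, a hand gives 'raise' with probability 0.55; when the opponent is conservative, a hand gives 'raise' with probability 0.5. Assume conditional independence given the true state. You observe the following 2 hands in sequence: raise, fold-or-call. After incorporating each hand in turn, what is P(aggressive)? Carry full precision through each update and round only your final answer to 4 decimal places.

0.2566

After 'raise': normaliser = 0.8·0.3500 + 0.55·0.1000 + 0.5·0.5500; P(aggressive) ≈ 0.4590, P(balanced) ≈ 0.0902, P(conservative) ≈ 0.4508
After 'fold-or-call': normaliser = 0.2·0.4590 + 0.45·0.0902 + 0.5·0.4508; P(aggressive) ≈ 0.2566, P(balanced) ≈ 0.1134, P(conservative) ≈ 0.6300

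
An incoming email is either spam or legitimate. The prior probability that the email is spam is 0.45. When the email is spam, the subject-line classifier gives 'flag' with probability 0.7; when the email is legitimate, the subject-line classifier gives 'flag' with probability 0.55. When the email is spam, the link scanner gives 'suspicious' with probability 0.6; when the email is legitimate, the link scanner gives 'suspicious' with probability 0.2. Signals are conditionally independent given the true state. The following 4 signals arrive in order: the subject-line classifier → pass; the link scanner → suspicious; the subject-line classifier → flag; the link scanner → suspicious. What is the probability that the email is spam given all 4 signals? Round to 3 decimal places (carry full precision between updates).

Apply Bayes' rule sequentially, carrying P(spam) forward.
After the subject-line classifier='pass': P(spam) = 0.3·0.4500 / (0.3·0.4500 + 0.45·0.5500) ≈ 0.3529
After the link scanner='suspicious': P(spam) = 0.6·0.3529 / (0.6·0.3529 + 0.2·0.6471) ≈ 0.6207
After the subject-line classifier='flag': P(spam) = 0.7·0.6207 / (0.7·0.6207 + 0.55·0.3793) ≈ 0.6756
After the link scanner='suspicious': P(spam) = 0.6·0.6756 / (0.6·0.6756 + 0.2·0.3244) ≈ 0.8620

0.862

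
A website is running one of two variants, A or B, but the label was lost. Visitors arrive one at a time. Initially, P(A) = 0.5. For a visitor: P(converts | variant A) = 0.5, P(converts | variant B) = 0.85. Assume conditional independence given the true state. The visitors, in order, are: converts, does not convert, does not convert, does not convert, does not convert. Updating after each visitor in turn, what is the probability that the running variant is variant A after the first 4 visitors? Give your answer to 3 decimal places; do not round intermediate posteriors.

0.956

After 'converts': P(A) = 0.5·0.5000 / (0.5·0.5000 + 0.85·0.5000) ≈ 0.3704
After 'does not convert': P(A) = 0.5·0.3704 / (0.5·0.3704 + 0.15·0.6296) ≈ 0.6623
After 'does not convert': P(A) = 0.5·0.6623 / (0.5·0.6623 + 0.15·0.3377) ≈ 0.8673
After 'does not convert': P(A) = 0.5·0.8673 / (0.5·0.8673 + 0.15·0.1327) ≈ 0.9561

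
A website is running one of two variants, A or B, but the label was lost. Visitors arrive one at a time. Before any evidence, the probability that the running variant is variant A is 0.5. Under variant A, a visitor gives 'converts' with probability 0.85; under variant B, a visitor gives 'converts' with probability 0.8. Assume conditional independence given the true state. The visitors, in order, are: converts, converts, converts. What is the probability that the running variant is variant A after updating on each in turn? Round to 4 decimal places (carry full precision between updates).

0.5453

After 'converts': P(A) = 0.85·0.5000 / (0.85·0.5000 + 0.8·0.5000) ≈ 0.5152
After 'converts': P(A) = 0.85·0.5152 / (0.85·0.5152 + 0.8·0.4848) ≈ 0.5303
After 'converts': P(A) = 0.85·0.5303 / (0.85·0.5303 + 0.8·0.4697) ≈ 0.5453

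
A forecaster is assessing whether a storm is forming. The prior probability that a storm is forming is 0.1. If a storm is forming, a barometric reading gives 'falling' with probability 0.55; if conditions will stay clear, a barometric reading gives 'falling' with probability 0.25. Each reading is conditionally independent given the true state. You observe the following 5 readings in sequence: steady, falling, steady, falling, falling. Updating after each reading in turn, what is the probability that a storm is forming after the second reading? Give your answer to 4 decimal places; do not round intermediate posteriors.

After 'steady': P(storm) = 0.45·0.1000 / (0.45·0.1000 + 0.75·0.9000) ≈ 0.0625
After 'falling': P(storm) = 0.55·0.0625 / (0.55·0.0625 + 0.25·0.9375) ≈ 0.1279

0.1279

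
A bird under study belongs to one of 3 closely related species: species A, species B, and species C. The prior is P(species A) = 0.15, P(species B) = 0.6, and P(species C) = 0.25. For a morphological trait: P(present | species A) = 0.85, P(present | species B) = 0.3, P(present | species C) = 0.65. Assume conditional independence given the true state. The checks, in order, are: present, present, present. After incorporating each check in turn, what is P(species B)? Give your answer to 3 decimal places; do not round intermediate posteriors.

0.092

After 'present': normaliser = 0.85·0.1500 + 0.3·0.6000 + 0.65·0.2500; P(species A) ≈ 0.2713, P(species B) ≈ 0.3830, P(species C) ≈ 0.3457
After 'present': normaliser = 0.85·0.2713 + 0.3·0.3830 + 0.65·0.3457; P(species A) ≈ 0.4044, P(species B) ≈ 0.2015, P(species C) ≈ 0.3941
After 'present': normaliser = 0.85·0.4044 + 0.3·0.2015 + 0.65·0.3941; P(species A) ≈ 0.5205, P(species B) ≈ 0.0915, P(species C) ≈ 0.3879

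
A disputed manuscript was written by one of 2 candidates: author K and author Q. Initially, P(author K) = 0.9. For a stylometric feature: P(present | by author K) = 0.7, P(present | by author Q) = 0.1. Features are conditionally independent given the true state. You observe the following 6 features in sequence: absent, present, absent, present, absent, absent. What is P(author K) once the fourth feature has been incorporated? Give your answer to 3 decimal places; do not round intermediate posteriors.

Each posterior becomes the prior for the next update.
After 'absent': P(author K) = 0.3·0.9000 / (0.3·0.9000 + 0.9·0.1000) ≈ 0.7500
After 'present': P(author K) = 0.7·0.7500 / (0.7·0.7500 + 0.1·0.2500) ≈ 0.9545
After 'absent': P(author K) = 0.3·0.9545 / (0.3·0.9545 + 0.9·0.0455) ≈ 0.8750
After 'present': P(author K) = 0.7·0.8750 / (0.7·0.8750 + 0.1·0.1250) ≈ 0.9800

0.980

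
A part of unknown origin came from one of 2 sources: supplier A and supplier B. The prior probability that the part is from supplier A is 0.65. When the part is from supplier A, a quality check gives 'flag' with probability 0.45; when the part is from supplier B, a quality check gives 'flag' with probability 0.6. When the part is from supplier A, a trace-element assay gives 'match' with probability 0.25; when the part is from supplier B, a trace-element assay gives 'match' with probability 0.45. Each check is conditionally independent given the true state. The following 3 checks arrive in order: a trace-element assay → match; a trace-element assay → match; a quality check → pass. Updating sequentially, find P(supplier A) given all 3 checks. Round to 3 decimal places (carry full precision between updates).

0.441

After a trace-element assay='match': P(supplier A) = 0.25·0.6500 / (0.25·0.6500 + 0.45·0.3500) ≈ 0.5078
After a trace-element assay='match': P(supplier A) = 0.25·0.5078 / (0.25·0.5078 + 0.45·0.4922) ≈ 0.3643
After a quality check='pass': P(supplier A) = 0.55·0.3643 / (0.55·0.3643 + 0.4·0.6357) ≈ 0.4408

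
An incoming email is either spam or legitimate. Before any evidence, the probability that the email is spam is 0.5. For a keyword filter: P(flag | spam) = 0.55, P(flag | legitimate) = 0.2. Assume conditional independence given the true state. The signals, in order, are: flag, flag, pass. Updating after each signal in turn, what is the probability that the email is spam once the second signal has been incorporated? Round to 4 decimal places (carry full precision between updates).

0.8832

After 'flag': P(spam) = 0.55·0.5000 / (0.55·0.5000 + 0.2·0.5000) ≈ 0.7333
After 'flag': P(spam) = 0.55·0.7333 / (0.55·0.7333 + 0.2·0.2667) ≈ 0.8832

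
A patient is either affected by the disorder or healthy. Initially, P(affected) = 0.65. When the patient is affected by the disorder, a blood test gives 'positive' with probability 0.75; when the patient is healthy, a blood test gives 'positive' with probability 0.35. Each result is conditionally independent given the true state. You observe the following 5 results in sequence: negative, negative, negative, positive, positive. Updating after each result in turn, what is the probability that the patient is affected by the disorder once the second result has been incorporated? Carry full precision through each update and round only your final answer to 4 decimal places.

After 'negative': P(affected) = 0.25·0.6500 / (0.25·0.6500 + 0.65·0.3500) ≈ 0.4167
After 'negative': P(affected) = 0.25·0.4167 / (0.25·0.4167 + 0.65·0.5833) ≈ 0.2155

0.2155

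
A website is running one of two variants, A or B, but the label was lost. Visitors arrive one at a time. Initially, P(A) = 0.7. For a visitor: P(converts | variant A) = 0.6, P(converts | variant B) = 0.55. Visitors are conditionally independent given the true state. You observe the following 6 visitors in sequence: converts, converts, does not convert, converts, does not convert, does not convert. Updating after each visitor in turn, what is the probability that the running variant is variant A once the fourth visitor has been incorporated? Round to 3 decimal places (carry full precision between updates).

0.729

After 'converts': P(A) = 0.6·0.7000 / (0.6·0.7000 + 0.55·0.3000) ≈ 0.7179
After 'converts': P(A) = 0.6·0.7179 / (0.6·0.7179 + 0.55·0.2821) ≈ 0.7352
After 'does not convert': P(A) = 0.4·0.7352 / (0.4·0.7352 + 0.45·0.2648) ≈ 0.7117
After 'converts': P(A) = 0.6·0.7117 / (0.6·0.7117 + 0.55·0.2883) ≈ 0.7292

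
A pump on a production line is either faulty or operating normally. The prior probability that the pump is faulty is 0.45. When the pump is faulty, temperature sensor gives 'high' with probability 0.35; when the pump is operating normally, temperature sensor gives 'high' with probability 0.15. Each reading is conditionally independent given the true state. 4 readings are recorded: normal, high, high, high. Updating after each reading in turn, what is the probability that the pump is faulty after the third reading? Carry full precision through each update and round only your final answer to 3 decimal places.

0.773

Apply Bayes' rule sequentially, carrying P(faulty) forward.
After 'normal': P(faulty) = 0.65·0.4500 / (0.65·0.4500 + 0.85·0.5500) ≈ 0.3849
After 'high': P(faulty) = 0.35·0.3849 / (0.35·0.3849 + 0.15·0.6151) ≈ 0.5935
After 'high': P(faulty) = 0.35·0.5935 / (0.35·0.5935 + 0.15·0.4065) ≈ 0.7731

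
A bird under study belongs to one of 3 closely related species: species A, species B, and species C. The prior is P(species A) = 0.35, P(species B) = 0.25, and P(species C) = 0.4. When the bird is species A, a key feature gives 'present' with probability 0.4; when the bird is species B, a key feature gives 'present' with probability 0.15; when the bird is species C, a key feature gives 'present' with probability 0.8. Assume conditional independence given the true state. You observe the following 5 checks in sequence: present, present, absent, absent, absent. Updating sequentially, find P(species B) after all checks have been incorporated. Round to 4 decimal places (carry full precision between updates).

After 'present': normaliser = 0.4·0.3500 + 0.15·0.2500 + 0.8·0.4000; P(species A) ≈ 0.2814, P(species B) ≈ 0.0754, P(species C) ≈ 0.6432
After 'present': normaliser = 0.4·0.2814 + 0.15·0.0754 + 0.8·0.6432; P(species A) ≈ 0.1763, P(species B) ≈ 0.0177, P(species C) ≈ 0.8060
After 'absent': normaliser = 0.6·0.1763 + 0.85·0.0177 + 0.2·0.8060; P(species A) ≈ 0.3751, P(species B) ≈ 0.0534, P(species C) ≈ 0.5715
After 'absent': normaliser = 0.6·0.3751 + 0.85·0.0534 + 0.2·0.5715; P(species A) ≈ 0.5850, P(species B) ≈ 0.1179, P(species C) ≈ 0.2971
After 'absent': normaliser = 0.6·0.5850 + 0.85·0.1179 + 0.2·0.2971; P(species A) ≈ 0.6873, P(species B) ≈ 0.1963, P(species C) ≈ 0.1164

0.1963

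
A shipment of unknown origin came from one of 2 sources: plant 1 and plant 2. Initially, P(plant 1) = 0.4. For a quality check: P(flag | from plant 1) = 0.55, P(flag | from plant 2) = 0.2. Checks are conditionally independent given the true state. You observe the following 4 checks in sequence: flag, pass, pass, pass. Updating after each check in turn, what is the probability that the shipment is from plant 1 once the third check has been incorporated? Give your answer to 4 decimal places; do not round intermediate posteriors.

Each posterior becomes the prior for the next update.
After 'flag': P(plant 1) = 0.55·0.4000 / (0.55·0.4000 + 0.2·0.6000) ≈ 0.6471
After 'pass': P(plant 1) = 0.45·0.6471 / (0.45·0.6471 + 0.8·0.3529) ≈ 0.5077
After 'pass': P(plant 1) = 0.45·0.5077 / (0.45·0.5077 + 0.8·0.4923) ≈ 0.3671

0.3671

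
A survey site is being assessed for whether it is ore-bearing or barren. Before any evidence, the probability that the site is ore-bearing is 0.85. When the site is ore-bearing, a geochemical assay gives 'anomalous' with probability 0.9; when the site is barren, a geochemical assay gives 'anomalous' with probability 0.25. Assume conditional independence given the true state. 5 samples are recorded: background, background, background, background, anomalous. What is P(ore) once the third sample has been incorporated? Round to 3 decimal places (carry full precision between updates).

Apply Bayes' rule sequentially, carrying P(ore) forward.
After 'background': P(ore) = 0.1·0.8500 / (0.1·0.8500 + 0.75·0.1500) ≈ 0.4304
After 'background': P(ore) = 0.1·0.4304 / (0.1·0.4304 + 0.75·0.5696) ≈ 0.0915
After 'background': P(ore) = 0.1·0.0915 / (0.1·0.0915 + 0.75·0.9085) ≈ 0.0133

0.013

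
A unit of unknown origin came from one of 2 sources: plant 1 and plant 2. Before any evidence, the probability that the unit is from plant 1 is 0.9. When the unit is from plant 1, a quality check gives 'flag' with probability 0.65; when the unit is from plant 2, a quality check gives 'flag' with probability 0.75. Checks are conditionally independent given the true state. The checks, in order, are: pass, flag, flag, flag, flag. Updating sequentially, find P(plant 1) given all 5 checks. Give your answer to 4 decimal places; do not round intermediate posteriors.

After 'pass': P(plant 1) = 0.35·0.9000 / (0.35·0.9000 + 0.25·0.1000) ≈ 0.9265
After 'flag': P(plant 1) = 0.65·0.9265 / (0.65·0.9265 + 0.75·0.0735) ≈ 0.9161
After 'flag': P(plant 1) = 0.65·0.9161 / (0.65·0.9161 + 0.75·0.0839) ≈ 0.9044
After 'flag': P(plant 1) = 0.65·0.9044 / (0.65·0.9044 + 0.75·0.0956) ≈ 0.8913
After 'flag': P(plant 1) = 0.65·0.8913 / (0.65·0.8913 + 0.75·0.1087) ≈ 0.8767

0.8767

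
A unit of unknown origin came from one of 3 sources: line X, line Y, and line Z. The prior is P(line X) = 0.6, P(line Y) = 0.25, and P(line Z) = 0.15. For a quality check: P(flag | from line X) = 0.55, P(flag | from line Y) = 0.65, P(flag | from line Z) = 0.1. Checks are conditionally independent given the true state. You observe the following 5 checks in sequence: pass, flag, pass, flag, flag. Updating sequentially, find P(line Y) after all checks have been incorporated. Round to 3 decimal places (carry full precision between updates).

After 'pass': normaliser = 0.45·0.6000 + 0.35·0.2500 + 0.9·0.1500; P(line X) ≈ 0.5482, P(line Y) ≈ 0.1777, P(line Z) ≈ 0.2741
After 'flag': normaliser = 0.55·0.5482 + 0.65·0.1777 + 0.1·0.2741; P(line X) ≈ 0.6785, P(line Y) ≈ 0.2599, P(line Z) ≈ 0.0617
After 'pass': normaliser = 0.45·0.6785 + 0.35·0.2599 + 0.9·0.0617; P(line X) ≈ 0.6758, P(line Y) ≈ 0.2013, P(line Z) ≈ 0.1229
After 'flag': normaliser = 0.55·0.6758 + 0.65·0.2013 + 0.1·0.1229; P(line X) ≈ 0.7220, P(line Y) ≈ 0.2542, P(line Z) ≈ 0.0239
After 'flag': normaliser = 0.55·0.7220 + 0.65·0.2542 + 0.1·0.0239; P(line X) ≈ 0.7032, P(line Y) ≈ 0.2926, P(line Z) ≈ 0.0042

0.293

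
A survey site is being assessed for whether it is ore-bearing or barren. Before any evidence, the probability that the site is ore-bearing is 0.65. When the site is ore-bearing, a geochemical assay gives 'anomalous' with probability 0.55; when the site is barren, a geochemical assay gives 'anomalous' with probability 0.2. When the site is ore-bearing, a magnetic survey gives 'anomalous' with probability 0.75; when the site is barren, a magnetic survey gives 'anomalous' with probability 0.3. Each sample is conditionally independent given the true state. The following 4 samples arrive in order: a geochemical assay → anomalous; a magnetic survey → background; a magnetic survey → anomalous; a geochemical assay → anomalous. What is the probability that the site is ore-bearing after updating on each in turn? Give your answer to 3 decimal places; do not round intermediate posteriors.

0.926

Each posterior becomes the prior for the next update.
After a geochemical assay='anomalous': P(ore) = 0.55·0.6500 / (0.55·0.6500 + 0.2·0.3500) ≈ 0.8363
After a magnetic survey='background': P(ore) = 0.25·0.8363 / (0.25·0.8363 + 0.7·0.1637) ≈ 0.6459
After a magnetic survey='anomalous': P(ore) = 0.75·0.6459 / (0.75·0.6459 + 0.3·0.3541) ≈ 0.8201
After a geochemical assay='anomalous': P(ore) = 0.55·0.8201 / (0.55·0.8201 + 0.2·0.1799) ≈ 0.9261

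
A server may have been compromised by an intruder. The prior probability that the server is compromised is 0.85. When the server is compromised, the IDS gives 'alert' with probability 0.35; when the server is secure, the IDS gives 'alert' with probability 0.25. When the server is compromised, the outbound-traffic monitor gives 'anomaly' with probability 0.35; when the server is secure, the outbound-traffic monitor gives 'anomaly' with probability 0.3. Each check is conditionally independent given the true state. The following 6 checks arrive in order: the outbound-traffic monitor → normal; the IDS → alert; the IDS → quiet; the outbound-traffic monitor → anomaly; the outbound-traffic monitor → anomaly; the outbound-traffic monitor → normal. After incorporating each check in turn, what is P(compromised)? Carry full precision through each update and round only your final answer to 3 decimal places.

After the outbound-traffic monitor='normal': P(compromised) = 0.65·0.8500 / (0.65·0.8500 + 0.7·0.1500) ≈ 0.8403
After the IDS='alert': P(compromised) = 0.35·0.8403 / (0.35·0.8403 + 0.25·0.1597) ≈ 0.8805
After the IDS='quiet': P(compromised) = 0.65·0.8805 / (0.65·0.8805 + 0.75·0.1195) ≈ 0.8646
After the outbound-traffic monitor='anomaly': P(compromised) = 0.35·0.8646 / (0.35·0.8646 + 0.3·0.1354) ≈ 0.8816
After the outbound-traffic monitor='anomaly': P(compromised) = 0.35·0.8816 / (0.35·0.8816 + 0.3·0.1184) ≈ 0.8968
After the outbound-traffic monitor='normal': P(compromised) = 0.65·0.8968 / (0.65·0.8968 + 0.7·0.1032) ≈ 0.8897

0.890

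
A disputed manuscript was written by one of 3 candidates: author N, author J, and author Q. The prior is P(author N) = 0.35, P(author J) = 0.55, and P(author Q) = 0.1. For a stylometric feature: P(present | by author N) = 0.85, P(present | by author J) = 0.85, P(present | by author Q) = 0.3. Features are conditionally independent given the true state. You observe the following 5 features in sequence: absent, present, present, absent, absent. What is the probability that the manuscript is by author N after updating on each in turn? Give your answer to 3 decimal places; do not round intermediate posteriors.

0.162

Apply Bayes' rule sequentially, carrying P(author N) forward.
After 'absent': normaliser = 0.15·0.3500 + 0.15·0.5500 + 0.7·0.1000; P(author N) ≈ 0.2561, P(author J) ≈ 0.4024, P(author Q) ≈ 0.3415
After 'present': normaliser = 0.85·0.2561 + 0.85·0.4024 + 0.3·0.3415; P(author N) ≈ 0.3287, P(author J) ≈ 0.5166, P(author Q) ≈ 0.1547
After 'present': normaliser = 0.85·0.3287 + 0.85·0.5166 + 0.3·0.1547; P(author N) ≈ 0.3653, P(author J) ≈ 0.5740, P(author Q) ≈ 0.0607
After 'absent': normaliser = 0.15·0.3653 + 0.15·0.5740 + 0.7·0.0607; P(author N) ≈ 0.2988, P(author J) ≈ 0.4696, P(author Q) ≈ 0.2316
After 'absent': normaliser = 0.15·0.2988 + 0.15·0.4696 + 0.7·0.2316; P(author N) ≈ 0.1616, P(author J) ≈ 0.2539, P(author Q) ≈ 0.5845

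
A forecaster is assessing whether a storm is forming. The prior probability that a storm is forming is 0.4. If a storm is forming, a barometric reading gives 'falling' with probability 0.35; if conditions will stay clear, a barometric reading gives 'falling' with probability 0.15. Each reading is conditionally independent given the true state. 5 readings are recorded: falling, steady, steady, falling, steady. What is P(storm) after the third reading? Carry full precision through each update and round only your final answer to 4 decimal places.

0.4763

After 'falling': P(storm) = 0.35·0.4000 / (0.35·0.4000 + 0.15·0.6000) ≈ 0.6087
After 'steady': P(storm) = 0.65·0.6087 / (0.65·0.6087 + 0.85·0.3913) ≈ 0.5433
After 'steady': P(storm) = 0.65·0.5433 / (0.65·0.5433 + 0.85·0.4567) ≈ 0.4763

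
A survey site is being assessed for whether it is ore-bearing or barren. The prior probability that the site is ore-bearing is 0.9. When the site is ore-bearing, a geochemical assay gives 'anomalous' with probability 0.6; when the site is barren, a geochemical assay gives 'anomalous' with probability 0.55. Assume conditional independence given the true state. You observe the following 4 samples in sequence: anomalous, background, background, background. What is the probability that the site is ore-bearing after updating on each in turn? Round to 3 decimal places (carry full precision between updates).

After 'anomalous': P(ore) = 0.6·0.9000 / (0.6·0.9000 + 0.55·0.1000) ≈ 0.9076
After 'background': P(ore) = 0.4·0.9076 / (0.4·0.9076 + 0.45·0.0924) ≈ 0.8972
After 'background': P(ore) = 0.4·0.8972 / (0.4·0.8972 + 0.45·0.1028) ≈ 0.8858
After 'background': P(ore) = 0.4·0.8858 / (0.4·0.8858 + 0.45·0.1142) ≈ 0.8733

0.873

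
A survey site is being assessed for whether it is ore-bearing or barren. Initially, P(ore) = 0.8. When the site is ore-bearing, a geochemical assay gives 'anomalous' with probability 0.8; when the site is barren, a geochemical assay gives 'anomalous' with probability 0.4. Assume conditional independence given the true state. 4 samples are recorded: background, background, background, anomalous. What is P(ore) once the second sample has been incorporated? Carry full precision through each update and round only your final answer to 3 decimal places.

Apply Bayes' rule sequentially, carrying P(ore) forward.
After 'background': P(ore) = 0.2·0.8000 / (0.2·0.8000 + 0.6·0.2000) ≈ 0.5714
After 'background': P(ore) = 0.2·0.5714 / (0.2·0.5714 + 0.6·0.4286) ≈ 0.3077

0.308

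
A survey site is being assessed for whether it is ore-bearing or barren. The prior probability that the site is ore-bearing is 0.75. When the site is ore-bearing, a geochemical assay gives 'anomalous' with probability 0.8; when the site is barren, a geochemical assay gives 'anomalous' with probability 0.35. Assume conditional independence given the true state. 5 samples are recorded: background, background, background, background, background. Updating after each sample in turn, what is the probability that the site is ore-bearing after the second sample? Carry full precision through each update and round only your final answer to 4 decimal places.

0.2212

After 'background': P(ore) = 0.2·0.7500 / (0.2·0.7500 + 0.65·0.2500) ≈ 0.4800
After 'background': P(ore) = 0.2·0.4800 / (0.2·0.4800 + 0.65·0.5200) ≈ 0.2212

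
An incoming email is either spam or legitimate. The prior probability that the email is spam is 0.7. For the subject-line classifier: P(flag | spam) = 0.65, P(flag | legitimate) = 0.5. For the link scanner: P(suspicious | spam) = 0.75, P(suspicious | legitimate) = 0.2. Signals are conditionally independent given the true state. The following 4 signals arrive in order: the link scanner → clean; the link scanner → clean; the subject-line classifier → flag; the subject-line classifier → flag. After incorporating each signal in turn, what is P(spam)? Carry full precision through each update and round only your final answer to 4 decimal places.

0.2780

Apply Bayes' rule sequentially, carrying P(spam) forward.
After the link scanner='clean': P(spam) = 0.25·0.7000 / (0.25·0.7000 + 0.8·0.3000) ≈ 0.4217
After the link scanner='clean': P(spam) = 0.25·0.4217 / (0.25·0.4217 + 0.8·0.5783) ≈ 0.1856
After the subject-line classifier='flag': P(spam) = 0.65·0.1856 / (0.65·0.1856 + 0.5·0.8144) ≈ 0.2285
After the subject-line classifier='flag': P(spam) = 0.65·0.2285 / (0.65·0.2285 + 0.5·0.7715) ≈ 0.2780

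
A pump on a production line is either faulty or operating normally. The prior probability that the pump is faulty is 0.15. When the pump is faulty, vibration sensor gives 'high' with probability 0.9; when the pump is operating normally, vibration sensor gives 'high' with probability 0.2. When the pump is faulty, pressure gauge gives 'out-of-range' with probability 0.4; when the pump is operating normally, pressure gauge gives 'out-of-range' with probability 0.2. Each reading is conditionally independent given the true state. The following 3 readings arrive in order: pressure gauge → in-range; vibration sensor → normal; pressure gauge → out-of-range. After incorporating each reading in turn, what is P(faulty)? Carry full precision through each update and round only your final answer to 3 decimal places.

0.032

After pressure gauge='in-range': P(faulty) = 0.6·0.1500 / (0.6·0.1500 + 0.8·0.8500) ≈ 0.1169
After vibration sensor='normal': P(faulty) = 0.1·0.1169 / (0.1·0.1169 + 0.8·0.8831) ≈ 0.0163
After pressure gauge='out-of-range': P(faulty) = 0.4·0.0163 / (0.4·0.0163 + 0.2·0.9837) ≈ 0.0320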